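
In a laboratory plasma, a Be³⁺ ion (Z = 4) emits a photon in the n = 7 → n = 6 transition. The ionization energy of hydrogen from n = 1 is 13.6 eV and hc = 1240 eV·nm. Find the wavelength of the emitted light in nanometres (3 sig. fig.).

For Z = 4 the level energies scale as Z², so the effective Rydberg energy is 13.6 × 16 = 217.6 eV.
ΔE = 217.6 × (1/6² − 1/7²) = 217.6 × 0.007370 = 1.604 eV.
λ = hc/ΔE = 1240 / 1.604 = 773 nm.

773 nm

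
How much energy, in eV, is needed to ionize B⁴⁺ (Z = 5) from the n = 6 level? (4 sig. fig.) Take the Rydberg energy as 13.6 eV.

9.444 eV

E_n = −13.6 Z²/n² = −340.0/n² eV for Z = 5.
E_6 = −340.0/36 = −9.444 eV, so ionization (to E = 0) requires 9.444 eV.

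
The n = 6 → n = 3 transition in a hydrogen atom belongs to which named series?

The series is set by the lower level: n_f = 3 is the Paschen series.

Paschen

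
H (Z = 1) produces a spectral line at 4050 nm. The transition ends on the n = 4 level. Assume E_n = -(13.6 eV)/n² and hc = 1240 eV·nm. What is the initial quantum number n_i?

The photon energy is ΔE = hc/λ = 1240 / 4050 = 0.3062 eV.
With Z = 1, ΔE = 13.60 × (1/n_f² − 1/n_i²), so 1/n_f² − 1/n_i² = 0.02251.
With n_f = 4: 1/n_i² = 1/16 − 0.02251 = 0.03999, so n_i ≈ 5.00.

n_i = 5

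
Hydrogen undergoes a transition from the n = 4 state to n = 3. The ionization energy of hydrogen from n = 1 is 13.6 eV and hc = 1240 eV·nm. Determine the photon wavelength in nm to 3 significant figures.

ΔE = 13.60 × (1/3² − 1/4²) = 13.60 × 0.04861 = 0.6611 eV.
λ = hc/ΔE = 1240 / 0.6611 = 1880 nm.

1880 nm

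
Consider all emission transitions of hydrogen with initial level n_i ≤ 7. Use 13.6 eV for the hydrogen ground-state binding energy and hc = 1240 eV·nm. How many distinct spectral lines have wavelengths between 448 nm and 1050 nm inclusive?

3

Enumerate all n_i → n_f pairs with 1 ≤ n_f < n_i ≤ 7 and compute λ = 1240 / [13.6·1·(1/n_f² − 1/n_i²)].
Lines falling in [448, 1050] nm: 4→2 (486.3 nm), 3→2 (656.5 nm), 7→3 (1005 nm).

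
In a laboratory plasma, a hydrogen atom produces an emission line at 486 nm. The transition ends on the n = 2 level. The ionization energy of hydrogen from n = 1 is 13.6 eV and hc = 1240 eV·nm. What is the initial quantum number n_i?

The photon energy is ΔE = hc/λ = 1240 / 486 = 2.551 eV.
With Z = 1, ΔE = 13.60 × (1/n_f² − 1/n_i²), so 1/n_f² − 1/n_i² = 0.1876.
With n_f = 2: 1/n_i² = 1/4 − 0.1876 = 0.06239, so n_i ≈ 4.00.

n_i = 4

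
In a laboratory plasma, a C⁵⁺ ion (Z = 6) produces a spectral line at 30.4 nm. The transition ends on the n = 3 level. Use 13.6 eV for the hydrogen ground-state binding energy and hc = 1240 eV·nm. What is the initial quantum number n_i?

n_i = 6

The photon energy is ΔE = hc/λ = 1240 / 30.4 = 40.79 eV.
With Z = 6, ΔE = 489.6 × (1/n_f² − 1/n_i²), so 1/n_f² − 1/n_i² = 0.08331.
With n_f = 3: 1/n_i² = 1/9 − 0.08331 = 0.02780, so n_i ≈ 6.00.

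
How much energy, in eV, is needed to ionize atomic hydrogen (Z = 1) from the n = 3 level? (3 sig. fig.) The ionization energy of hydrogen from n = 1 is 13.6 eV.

E_3 = −13.60/9 = −1.51 eV, so ionization (to E = 0) requires 1.51 eV.

1.51 eV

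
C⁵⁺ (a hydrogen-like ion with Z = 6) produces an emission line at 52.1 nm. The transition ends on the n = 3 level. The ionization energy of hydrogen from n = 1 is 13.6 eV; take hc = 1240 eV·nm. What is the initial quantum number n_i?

n_i = 4

The photon energy is ΔE = hc/λ = 1240 / 52.1 = 23.80 eV.
With Z = 6, ΔE = 489.6 × (1/n_f² − 1/n_i²), so 1/n_f² − 1/n_i² = 0.04861.
With n_f = 3: 1/n_i² = 1/9 − 0.04861 = 0.06250, so n_i ≈ 4.00.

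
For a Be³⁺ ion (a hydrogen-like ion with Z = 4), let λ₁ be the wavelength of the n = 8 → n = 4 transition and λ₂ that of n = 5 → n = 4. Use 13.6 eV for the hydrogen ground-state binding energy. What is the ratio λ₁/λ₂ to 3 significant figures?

λ ∝ 1/ΔE ∝ 1/(1/n_f² − 1/n_i²), and the Z² and hc factors cancel in the ratio.
λ₁/λ₂ = (1/4² − 1/5²)/(1/4² − 1/8²) = 0.02250/0.04688 = 0.480.

0.480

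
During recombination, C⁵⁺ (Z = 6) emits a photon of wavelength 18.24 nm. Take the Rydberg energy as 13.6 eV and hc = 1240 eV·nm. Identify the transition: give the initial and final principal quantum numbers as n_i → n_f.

The photon energy is ΔE = hc/λ = 1240 / 18.24 = 67.98 eV.
With Z = 6, ΔE = 489.6 × (1/n_f² − 1/n_i²), so 1/n_f² − 1/n_i² = 0.1389.
Trying n_f = 2 gives 1/n_i² = 0.1111, i.e. n_i ≈ 3; this pair matches.

n_i = 3, n_f = 2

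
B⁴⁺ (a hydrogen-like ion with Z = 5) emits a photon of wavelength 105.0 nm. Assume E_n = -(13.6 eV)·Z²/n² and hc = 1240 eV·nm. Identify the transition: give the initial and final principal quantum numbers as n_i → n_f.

The photon energy is ΔE = hc/λ = 1240 / 105.0 = 11.81 eV.
With Z = 5, ΔE = 340.0 × (1/n_f² − 1/n_i²), so 1/n_f² − 1/n_i² = 0.03473.
Trying n_f = 4 gives 1/n_i² = 0.02777, i.e. n_i ≈ 6; this pair matches.

n_i = 6, n_f = 4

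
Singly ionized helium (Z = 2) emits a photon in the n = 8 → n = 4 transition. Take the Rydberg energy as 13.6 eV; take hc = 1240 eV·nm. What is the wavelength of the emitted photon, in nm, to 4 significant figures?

486.3 nm

For Z = 2 the level energies scale as Z², so the effective Rydberg energy is 13.6 × 4 = 54.40 eV.
ΔE = 54.40 × (1/4² − 1/8²) = 54.40 × 0.04688 = 2.550 eV.
λ = hc/ΔE = 1240 / 2.550 = 486.3 nm.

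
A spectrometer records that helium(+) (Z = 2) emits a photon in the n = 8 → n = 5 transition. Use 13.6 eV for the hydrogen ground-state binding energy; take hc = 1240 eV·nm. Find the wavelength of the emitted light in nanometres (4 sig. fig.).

935.1 nm

For Z = 2 the level energies scale as Z², so the effective Rydberg energy is 13.6 × 4 = 54.40 eV.
ΔE = 54.40 × (1/5² − 1/8²) = 54.40 × 0.02438 = 1.326 eV.
λ = hc/ΔE = 1240 / 1.326 = 935.1 nm.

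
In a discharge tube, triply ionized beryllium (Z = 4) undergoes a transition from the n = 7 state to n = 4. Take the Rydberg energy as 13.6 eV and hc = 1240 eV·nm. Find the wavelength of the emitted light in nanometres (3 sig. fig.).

For Z = 4 the level energies scale as Z², so the effective Rydberg energy is 13.6 × 16 = 217.6 eV.
ΔE = 217.6 × (1/4² − 1/7²) = 217.6 × 0.04209 = 9.159 eV.
λ = hc/ΔE = 1240 / 9.159 = 135 nm.

135 nm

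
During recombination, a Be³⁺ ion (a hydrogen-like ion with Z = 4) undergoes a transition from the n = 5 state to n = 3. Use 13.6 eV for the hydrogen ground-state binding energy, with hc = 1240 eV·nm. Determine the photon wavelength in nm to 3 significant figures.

For Z = 4 the level energies scale as Z², so the effective Rydberg energy is 13.6 × 16 = 217.6 eV.
ΔE = 217.6 × (1/3² − 1/5²) = 217.6 × 0.07111 = 15.47 eV.
λ = hc/ΔE = 1240 / 15.47 = 80.1 nm.

80.1 nm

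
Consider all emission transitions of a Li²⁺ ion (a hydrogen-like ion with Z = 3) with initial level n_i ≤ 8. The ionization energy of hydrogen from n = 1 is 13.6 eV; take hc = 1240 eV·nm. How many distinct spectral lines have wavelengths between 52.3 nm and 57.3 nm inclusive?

Enumerate all n_i → n_f pairs with 1 ≤ n_f < n_i ≤ 8 and compute λ = 1240 / [13.6·9·(1/n_f² − 1/n_i²)].
Lines falling in [52.3, 57.3] nm: 4→2 (54.03 nm).

1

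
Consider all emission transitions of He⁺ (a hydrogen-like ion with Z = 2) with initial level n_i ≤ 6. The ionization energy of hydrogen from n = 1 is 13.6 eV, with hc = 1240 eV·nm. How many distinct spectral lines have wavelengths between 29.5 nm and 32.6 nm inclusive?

1

Enumerate all n_i → n_f pairs with 1 ≤ n_f < n_i ≤ 6 and compute λ = 1240 / [13.6·4·(1/n_f² − 1/n_i²)].
Lines falling in [29.5, 32.6] nm: 2→1 (30.39 nm).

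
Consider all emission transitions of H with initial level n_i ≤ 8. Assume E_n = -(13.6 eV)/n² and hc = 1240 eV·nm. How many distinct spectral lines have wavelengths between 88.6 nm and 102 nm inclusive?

Enumerate all n_i → n_f pairs with 1 ≤ n_f < n_i ≤ 8 and compute λ = 1240 / [13.6·1·(1/n_f² − 1/n_i²)].
Lines falling in [88.6, 102] nm: 8→1 (92.62 nm), 7→1 (93.08 nm), 6→1 (93.78 nm), 5→1 (94.98 nm), 4→1 (97.25 nm).

5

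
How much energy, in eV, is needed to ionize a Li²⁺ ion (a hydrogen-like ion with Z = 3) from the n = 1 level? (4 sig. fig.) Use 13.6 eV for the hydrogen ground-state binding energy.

E_n = −13.6 Z²/n² = −122.4/n² eV for Z = 3.
E_1 = −122.4/1 = −122.4 eV, so ionization (to E = 0) requires 122.4 eV.

122.4 eV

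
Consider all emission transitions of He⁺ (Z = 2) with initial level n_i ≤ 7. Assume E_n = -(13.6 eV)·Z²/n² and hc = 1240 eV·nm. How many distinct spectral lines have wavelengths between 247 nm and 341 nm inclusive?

Enumerate all n_i → n_f pairs with 1 ≤ n_f < n_i ≤ 7 and compute λ = 1240 / [13.6·4·(1/n_f² − 1/n_i²)].
Lines falling in [247, 341] nm: 7→3 (251.3 nm), 6→3 (273.5 nm), 5→3 (320.5 nm).

3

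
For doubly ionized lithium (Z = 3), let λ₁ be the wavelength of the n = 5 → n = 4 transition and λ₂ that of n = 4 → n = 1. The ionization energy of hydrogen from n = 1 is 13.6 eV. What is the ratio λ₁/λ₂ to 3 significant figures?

λ ∝ 1/ΔE ∝ 1/(1/n_f² − 1/n_i²), and the Z² and hc factors cancel in the ratio.
λ₁/λ₂ = (1/1² − 1/4²)/(1/4² − 1/5²) = 0.9375/0.02250 = 41.7.

41.7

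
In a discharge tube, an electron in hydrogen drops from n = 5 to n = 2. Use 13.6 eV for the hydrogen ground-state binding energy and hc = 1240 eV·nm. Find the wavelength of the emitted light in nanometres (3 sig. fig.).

ΔE = 13.60 × (1/2² − 1/5²) = 13.60 × 0.2100 = 2.856 eV.
λ = hc/ΔE = 1240 / 2.856 = 434 nm.
This line belongs to the Balmer series.

434 nm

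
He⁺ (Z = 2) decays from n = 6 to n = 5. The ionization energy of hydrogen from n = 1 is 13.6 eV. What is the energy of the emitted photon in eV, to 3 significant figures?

0.665 eV

The Bohr energies scale as Z², so for Z = 2: E_n = −54.40/n² eV.
E_6 = −54.40/36 = −1.511 eV and E_5 = −54.40/25 = −2.176 eV.
The photon energy is |E_6 − E_5| = 0.665 eV.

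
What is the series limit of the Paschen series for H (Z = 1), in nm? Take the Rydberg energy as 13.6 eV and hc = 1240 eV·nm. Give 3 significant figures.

821 nm

The Paschen series has lower level n_f = 3; the series limit corresponds to n_i → ∞.
ΔE_max = 13.6 × 1 / 3² = 1.511 eV.
λ_min = 1240 / 1.511 = 821 nm.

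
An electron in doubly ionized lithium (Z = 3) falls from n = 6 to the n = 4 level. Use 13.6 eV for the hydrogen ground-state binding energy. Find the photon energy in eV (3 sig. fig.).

4.25 eV

The Bohr energies scale as Z², so for Z = 3: E_n = −122.4/n² eV.
E_6 = −122.4/36 = −3.400 eV and E_4 = −122.4/16 = −7.650 eV.
The photon energy is |E_6 − E_4| = 4.25 eV.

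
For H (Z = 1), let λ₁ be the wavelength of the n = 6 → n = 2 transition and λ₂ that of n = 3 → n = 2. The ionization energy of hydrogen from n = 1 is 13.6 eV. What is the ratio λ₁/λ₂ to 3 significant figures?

λ ∝ 1/ΔE ∝ 1/(1/n_f² − 1/n_i²), and the Z² and hc factors cancel in the ratio.
λ₁/λ₂ = (1/2² − 1/3²)/(1/2² − 1/6²) = 0.1389/0.2222 = 0.625.

0.625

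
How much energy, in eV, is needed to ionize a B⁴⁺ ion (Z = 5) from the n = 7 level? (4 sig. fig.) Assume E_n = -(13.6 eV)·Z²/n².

6.939 eV

E_n = −13.6 Z²/n² = −340.0/n² eV for Z = 5.
E_7 = −340.0/49 = −6.939 eV, so ionization (to E = 0) requires 6.939 eV.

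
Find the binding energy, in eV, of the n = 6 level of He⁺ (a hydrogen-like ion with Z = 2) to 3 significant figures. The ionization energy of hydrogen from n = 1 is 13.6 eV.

E_n = −13.6 Z²/n² = −54.40/n² eV for Z = 2.
E_6 = −54.40/36 = −1.51 eV, so ionization (to E = 0) requires 1.51 eV.

1.51 eV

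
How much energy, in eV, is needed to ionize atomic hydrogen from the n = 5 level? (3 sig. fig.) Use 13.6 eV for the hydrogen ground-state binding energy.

0.544 eV

E_5 = −13.60/25 = −0.544 eV, so ionization (to E = 0) requires 0.544 eV.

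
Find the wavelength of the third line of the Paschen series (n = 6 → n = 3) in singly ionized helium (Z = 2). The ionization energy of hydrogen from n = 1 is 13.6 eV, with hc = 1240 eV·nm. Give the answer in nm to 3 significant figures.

274 nm

The Paschen series terminates on n_f = 3; the third line has n_i = 3+3 = 6.
ΔE = 54.40 × (1/3² − 1/6²) = 4.533 eV.
λ = 1240 / 4.533 = 274 nm.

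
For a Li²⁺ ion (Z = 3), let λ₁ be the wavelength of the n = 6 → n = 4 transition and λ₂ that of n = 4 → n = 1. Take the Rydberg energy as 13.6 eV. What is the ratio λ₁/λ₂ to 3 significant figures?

λ ∝ 1/ΔE ∝ 1/(1/n_f² − 1/n_i²), and the Z² and hc factors cancel in the ratio.
λ₁/λ₂ = (1/1² − 1/4²)/(1/4² − 1/6²) = 0.9375/0.03472 = 27.0.

27.0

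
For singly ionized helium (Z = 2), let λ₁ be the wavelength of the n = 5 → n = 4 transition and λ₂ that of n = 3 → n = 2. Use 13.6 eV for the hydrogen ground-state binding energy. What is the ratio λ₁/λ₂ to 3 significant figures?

λ ∝ 1/ΔE ∝ 1/(1/n_f² − 1/n_i²), and the Z² and hc factors cancel in the ratio.
λ₁/λ₂ = (1/2² − 1/3²)/(1/4² − 1/5²) = 0.1389/0.02250 = 6.17.

6.17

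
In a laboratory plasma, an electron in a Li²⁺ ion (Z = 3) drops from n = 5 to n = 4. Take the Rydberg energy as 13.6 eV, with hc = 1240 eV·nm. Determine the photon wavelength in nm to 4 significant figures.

450.3 nm

For Z = 3 the level energies scale as Z², so the effective Rydberg energy is 13.6 × 9 = 122.4 eV.
ΔE = 122.4 × (1/4² − 1/5²) = 122.4 × 0.02250 = 2.754 eV.
λ = hc/ΔE = 1240 / 2.754 = 450.3 nm.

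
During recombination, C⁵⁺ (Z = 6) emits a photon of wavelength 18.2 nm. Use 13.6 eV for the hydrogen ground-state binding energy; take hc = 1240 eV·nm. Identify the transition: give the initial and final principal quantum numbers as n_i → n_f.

n_i = 3, n_f = 2

The photon energy is ΔE = hc/λ = 1240 / 18.2 = 68.13 eV.
With Z = 6, ΔE = 489.6 × (1/n_f² − 1/n_i²), so 1/n_f² − 1/n_i² = 0.1392.
Trying n_f = 2 gives 1/n_i² = 0.1108, i.e. n_i ≈ 3; this pair matches.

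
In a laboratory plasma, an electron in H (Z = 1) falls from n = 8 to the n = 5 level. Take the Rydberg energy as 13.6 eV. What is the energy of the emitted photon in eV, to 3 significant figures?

0.332 eV

E_8 = −13.60/64 = −0.2125 eV and E_5 = −13.60/25 = −0.5440 eV.
The photon energy is |E_8 − E_5| = 0.332 eV.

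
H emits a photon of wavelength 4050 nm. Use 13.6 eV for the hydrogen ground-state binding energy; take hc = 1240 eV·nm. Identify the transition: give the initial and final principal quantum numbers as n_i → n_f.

n_i = 5, n_f = 4

The photon energy is ΔE = hc/λ = 1240 / 4050 = 0.3062 eV.
With Z = 1, ΔE = 13.60 × (1/n_f² − 1/n_i²), so 1/n_f² − 1/n_i² = 0.02251.
Trying n_f = 4 gives 1/n_i² = 0.03999, i.e. n_i ≈ 5; this pair matches.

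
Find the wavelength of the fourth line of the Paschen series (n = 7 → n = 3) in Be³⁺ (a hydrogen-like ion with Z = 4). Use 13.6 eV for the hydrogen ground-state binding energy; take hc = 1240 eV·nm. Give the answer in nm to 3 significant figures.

The Paschen series terminates on n_f = 3; the fourth line has n_i = 3+4 = 7.
ΔE = 217.6 × (1/3² − 1/7²) = 19.74 eV.
λ = 1240 / 19.74 = 62.8 nm.

62.8 nm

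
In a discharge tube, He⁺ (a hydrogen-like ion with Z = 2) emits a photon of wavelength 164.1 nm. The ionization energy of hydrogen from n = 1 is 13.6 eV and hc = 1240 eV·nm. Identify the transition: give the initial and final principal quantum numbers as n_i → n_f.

n_i = 3, n_f = 2

The photon energy is ΔE = hc/λ = 1240 / 164.1 = 7.556 eV.
With Z = 2, ΔE = 54.40 × (1/n_f² − 1/n_i²), so 1/n_f² − 1/n_i² = 0.1389.
Trying n_f = 2 gives 1/n_i² = 0.1111, i.e. n_i ≈ 3; this pair matches.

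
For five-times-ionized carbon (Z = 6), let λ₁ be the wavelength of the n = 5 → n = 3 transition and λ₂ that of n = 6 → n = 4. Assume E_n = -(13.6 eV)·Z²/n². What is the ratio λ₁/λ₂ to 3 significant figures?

λ ∝ 1/ΔE ∝ 1/(1/n_f² − 1/n_i²), and the Z² and hc factors cancel in the ratio.
λ₁/λ₂ = (1/4² − 1/6²)/(1/3² − 1/5²) = 0.03472/0.07111 = 0.488.

0.488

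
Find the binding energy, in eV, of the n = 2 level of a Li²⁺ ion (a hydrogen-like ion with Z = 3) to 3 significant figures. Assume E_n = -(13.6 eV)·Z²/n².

E_n = −13.6 Z²/n² = −122.4/n² eV for Z = 3.
E_2 = −122.4/4 = −30.6 eV, so ionization (to E = 0) requires 30.6 eV.

30.6 eV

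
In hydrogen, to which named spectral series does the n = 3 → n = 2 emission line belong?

Balmer

The series is set by the lower level: n_f = 2 is the Balmer series.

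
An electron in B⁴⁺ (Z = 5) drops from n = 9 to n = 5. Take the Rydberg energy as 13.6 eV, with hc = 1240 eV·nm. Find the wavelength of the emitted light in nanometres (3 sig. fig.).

132 nm

For Z = 5 the level energies scale as Z², so the effective Rydberg energy is 13.6 × 25 = 340.0 eV.
ΔE = 340.0 × (1/5² − 1/9²) = 340.0 × 0.02765 = 9.402 eV.
λ = hc/ΔE = 1240 / 9.402 = 132 nm.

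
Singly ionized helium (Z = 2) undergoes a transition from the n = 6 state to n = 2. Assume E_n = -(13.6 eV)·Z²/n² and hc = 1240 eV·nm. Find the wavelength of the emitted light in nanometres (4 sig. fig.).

For Z = 2 the level energies scale as Z², so the effective Rydberg energy is 13.6 × 4 = 54.40 eV.
ΔE = 54.40 × (1/2² − 1/6²) = 54.40 × 0.2222 = 12.09 eV.
λ = hc/ΔE = 1240 / 12.09 = 102.6 nm.

102.6 nm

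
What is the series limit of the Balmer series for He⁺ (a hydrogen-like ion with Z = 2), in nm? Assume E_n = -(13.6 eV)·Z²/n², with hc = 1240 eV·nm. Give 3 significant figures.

91.2 nm

The Balmer series has lower level n_f = 2; the series limit corresponds to n_i → ∞.
ΔE_max = 13.6 × 4 / 2² = 13.60 eV.
λ_min = 1240 / 13.60 = 91.2 nm.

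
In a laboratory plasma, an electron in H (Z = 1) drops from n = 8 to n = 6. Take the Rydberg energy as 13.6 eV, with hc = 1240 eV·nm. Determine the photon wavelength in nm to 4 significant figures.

7503 nm

ΔE = 13.60 × (1/6² − 1/8²) = 13.60 × 0.01215 = 0.1653 eV.
λ = hc/ΔE = 1240 / 0.1653 = 7503 nm.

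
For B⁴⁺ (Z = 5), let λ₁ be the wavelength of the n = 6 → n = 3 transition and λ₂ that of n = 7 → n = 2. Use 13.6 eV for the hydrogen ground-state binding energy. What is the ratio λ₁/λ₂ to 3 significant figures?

2.76

λ ∝ 1/ΔE ∝ 1/(1/n_f² − 1/n_i²), and the Z² and hc factors cancel in the ratio.
λ₁/λ₂ = (1/2² − 1/7²)/(1/3² − 1/6²) = 0.2296/0.08333 = 2.76.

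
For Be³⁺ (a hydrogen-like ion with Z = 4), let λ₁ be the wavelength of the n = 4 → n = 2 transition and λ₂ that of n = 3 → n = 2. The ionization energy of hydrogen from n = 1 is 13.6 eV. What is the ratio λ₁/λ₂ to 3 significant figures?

λ ∝ 1/ΔE ∝ 1/(1/n_f² − 1/n_i²), and the Z² and hc factors cancel in the ratio.
λ₁/λ₂ = (1/2² − 1/3²)/(1/2² − 1/4²) = 0.1389/0.1875 = 0.741.

0.741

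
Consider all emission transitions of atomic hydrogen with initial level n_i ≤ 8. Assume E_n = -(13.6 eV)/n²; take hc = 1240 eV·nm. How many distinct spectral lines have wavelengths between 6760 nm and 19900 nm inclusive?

Enumerate all n_i → n_f pairs with 1 ≤ n_f < n_i ≤ 8 and compute λ = 1240 / [13.6·1·(1/n_f² − 1/n_i²)].
Lines falling in [6760, 19900] nm: 6→5 (7460 nm), 8→6 (7503 nm), 7→6 (12370 nm), 8→7 (19060 nm).

4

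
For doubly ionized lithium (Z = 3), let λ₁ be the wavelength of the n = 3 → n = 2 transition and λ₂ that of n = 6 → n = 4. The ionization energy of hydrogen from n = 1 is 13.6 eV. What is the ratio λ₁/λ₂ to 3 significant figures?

0.250

λ ∝ 1/ΔE ∝ 1/(1/n_f² − 1/n_i²), and the Z² and hc factors cancel in the ratio.
λ₁/λ₂ = (1/4² − 1/6²)/(1/2² − 1/3²) = 0.03472/0.1389 = 0.250.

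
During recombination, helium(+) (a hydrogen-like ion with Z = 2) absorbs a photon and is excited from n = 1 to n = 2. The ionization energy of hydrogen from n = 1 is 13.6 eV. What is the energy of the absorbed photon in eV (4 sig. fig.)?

40.80 eV

The Bohr energies scale as Z², so for Z = 2: E_n = −54.40/n² eV.
E_2 = −54.40/4 = −13.60 eV and E_1 = −54.40/1 = −54.40 eV.
The photon energy is |E_2 − E_1| = 40.80 eV.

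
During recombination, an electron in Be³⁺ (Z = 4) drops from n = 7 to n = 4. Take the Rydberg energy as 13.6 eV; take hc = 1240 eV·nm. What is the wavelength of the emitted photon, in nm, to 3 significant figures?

135 nm

For Z = 4 the level energies scale as Z², so the effective Rydberg energy is 13.6 × 16 = 217.6 eV.
ΔE = 217.6 × (1/4² − 1/7²) = 217.6 × 0.04209 = 9.159 eV.
λ = hc/ΔE = 1240 / 9.159 = 135 nm.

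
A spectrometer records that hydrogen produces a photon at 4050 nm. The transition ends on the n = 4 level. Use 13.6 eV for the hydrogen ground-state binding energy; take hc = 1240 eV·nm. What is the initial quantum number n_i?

n_i = 5

The photon energy is ΔE = hc/λ = 1240 / 4050 = 0.3062 eV.
With Z = 1, ΔE = 13.60 × (1/n_f² − 1/n_i²), so 1/n_f² − 1/n_i² = 0.02251.
With n_f = 4: 1/n_i² = 1/16 − 0.02251 = 0.03999, so n_i ≈ 5.00.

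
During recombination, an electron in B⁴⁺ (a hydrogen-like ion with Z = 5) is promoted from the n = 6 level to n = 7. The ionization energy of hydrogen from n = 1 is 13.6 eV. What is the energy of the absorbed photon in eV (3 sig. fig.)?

2.51 eV

The Bohr energies scale as Z², so for Z = 5: E_n = −340.0/n² eV.
E_7 = −340.0/49 = −6.939 eV and E_6 = −340.0/36 = −9.444 eV.
The photon energy is |E_7 − E_6| = 2.51 eV.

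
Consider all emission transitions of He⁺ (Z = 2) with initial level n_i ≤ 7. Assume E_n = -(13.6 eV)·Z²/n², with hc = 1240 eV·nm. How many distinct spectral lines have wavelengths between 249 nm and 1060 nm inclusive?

7

Enumerate all n_i → n_f pairs with 1 ≤ n_f < n_i ≤ 7 and compute λ = 1240 / [13.6·4·(1/n_f² − 1/n_i²)].
Lines falling in [249, 1060] nm: 7→3 (251.3 nm), 6→3 (273.5 nm), 5→3 (320.5 nm), 4→3 (468.9 nm), 7→4 (541.5 nm), 6→4 (656.5 nm), 5→4 (1013 nm).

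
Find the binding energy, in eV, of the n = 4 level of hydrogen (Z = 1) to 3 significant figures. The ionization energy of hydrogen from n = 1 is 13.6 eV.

0.850 eV

E_4 = −13.60/16 = −0.850 eV, so ionization (to E = 0) requires 0.850 eV.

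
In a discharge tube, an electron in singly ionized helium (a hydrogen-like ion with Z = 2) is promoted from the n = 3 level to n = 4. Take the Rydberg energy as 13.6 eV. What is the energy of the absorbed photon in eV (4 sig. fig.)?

2.644 eV

The Bohr energies scale as Z², so for Z = 2: E_n = −54.40/n² eV.
E_4 = −54.40/16 = −3.400 eV and E_3 = −54.40/9 = −6.044 eV.
The photon energy is |E_4 − E_3| = 2.644 eV.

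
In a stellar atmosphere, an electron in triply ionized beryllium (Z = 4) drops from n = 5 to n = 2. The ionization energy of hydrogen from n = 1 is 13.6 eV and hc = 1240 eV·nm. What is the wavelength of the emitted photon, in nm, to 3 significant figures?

27.1 nm

For Z = 4 the level energies scale as Z², so the effective Rydberg energy is 13.6 × 16 = 217.6 eV.
ΔE = 217.6 × (1/2² − 1/5²) = 217.6 × 0.2100 = 45.70 eV.
λ = hc/ΔE = 1240 / 45.70 = 27.1 nm.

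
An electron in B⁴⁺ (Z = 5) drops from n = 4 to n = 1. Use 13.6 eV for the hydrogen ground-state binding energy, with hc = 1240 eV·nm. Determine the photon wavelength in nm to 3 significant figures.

For Z = 5 the level energies scale as Z², so the effective Rydberg energy is 13.6 × 25 = 340.0 eV.
ΔE = 340.0 × (1/1² − 1/4²) = 340.0 × 0.9375 = 318.8 eV.
λ = hc/ΔE = 1240 / 318.8 = 3.89 nm.

3.89 nm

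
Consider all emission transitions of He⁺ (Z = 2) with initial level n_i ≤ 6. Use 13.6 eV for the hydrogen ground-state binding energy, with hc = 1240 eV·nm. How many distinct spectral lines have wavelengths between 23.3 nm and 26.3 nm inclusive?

Enumerate all n_i → n_f pairs with 1 ≤ n_f < n_i ≤ 6 and compute λ = 1240 / [13.6·4·(1/n_f² − 1/n_i²)].
Lines falling in [23.3, 26.3] nm: 6→1 (23.45 nm), 5→1 (23.74 nm), 4→1 (24.31 nm), 3→1 (25.64 nm).

4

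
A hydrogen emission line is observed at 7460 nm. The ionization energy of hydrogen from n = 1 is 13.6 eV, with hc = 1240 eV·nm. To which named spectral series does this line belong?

ΔE = 1240/7460 = 0.1662 eV.
This matches 13.6 × (1/5² − 1/6²), so n_f = 5: the Pfund series.

Pfund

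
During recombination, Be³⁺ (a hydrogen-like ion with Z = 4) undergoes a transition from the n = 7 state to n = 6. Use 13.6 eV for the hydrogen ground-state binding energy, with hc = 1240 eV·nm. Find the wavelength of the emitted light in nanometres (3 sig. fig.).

773 nm

For Z = 4 the level energies scale as Z², so the effective Rydberg energy is 13.6 × 16 = 217.6 eV.
ΔE = 217.6 × (1/6² − 1/7²) = 217.6 × 0.007370 = 1.604 eV.
λ = hc/ΔE = 1240 / 1.604 = 773 nm.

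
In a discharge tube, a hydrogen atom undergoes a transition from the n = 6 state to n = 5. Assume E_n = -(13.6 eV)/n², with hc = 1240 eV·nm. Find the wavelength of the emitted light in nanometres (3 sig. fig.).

ΔE = 13.60 × (1/5² − 1/6²) = 13.60 × 0.01222 = 0.1662 eV.
λ = hc/ΔE = 1240 / 0.1662 = 7460 nm.

7460 nm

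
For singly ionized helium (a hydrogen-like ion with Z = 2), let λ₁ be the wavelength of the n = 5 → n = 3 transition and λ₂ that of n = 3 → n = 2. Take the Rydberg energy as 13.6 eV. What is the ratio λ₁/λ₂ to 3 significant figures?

λ ∝ 1/ΔE ∝ 1/(1/n_f² − 1/n_i²), and the Z² and hc factors cancel in the ratio.
λ₁/λ₂ = (1/2² − 1/3²)/(1/3² − 1/5²) = 0.1389/0.07111 = 1.95.

1.95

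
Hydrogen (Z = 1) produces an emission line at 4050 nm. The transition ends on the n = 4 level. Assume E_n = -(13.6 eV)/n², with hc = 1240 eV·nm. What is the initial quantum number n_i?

n_i = 5

The photon energy is ΔE = hc/λ = 1240 / 4050 = 0.3062 eV.
With Z = 1, ΔE = 13.60 × (1/n_f² − 1/n_i²), so 1/n_f² − 1/n_i² = 0.02251.
With n_f = 4: 1/n_i² = 1/16 − 0.02251 = 0.03999, so n_i ≈ 5.00.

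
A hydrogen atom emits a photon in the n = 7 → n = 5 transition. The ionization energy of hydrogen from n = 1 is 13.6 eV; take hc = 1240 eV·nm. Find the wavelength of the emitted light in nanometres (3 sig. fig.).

4650 nm

ΔE = 13.60 × (1/5² − 1/7²) = 13.60 × 0.01959 = 0.2664 eV.
λ = hc/ΔE = 1240 / 0.2664 = 4650 nm.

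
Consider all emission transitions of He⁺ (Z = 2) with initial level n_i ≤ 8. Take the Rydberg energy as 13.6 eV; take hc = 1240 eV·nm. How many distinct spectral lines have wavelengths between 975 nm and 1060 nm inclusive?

Enumerate all n_i → n_f pairs with 1 ≤ n_f < n_i ≤ 8 and compute λ = 1240 / [13.6·4·(1/n_f² − 1/n_i²)].
Lines falling in [975, 1060] nm: 5→4 (1013 nm).

1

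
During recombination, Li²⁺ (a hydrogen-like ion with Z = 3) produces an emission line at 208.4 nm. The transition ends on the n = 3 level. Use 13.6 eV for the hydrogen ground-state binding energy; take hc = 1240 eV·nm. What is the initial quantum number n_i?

n_i = 4

The photon energy is ΔE = hc/λ = 1240 / 208.4 = 5.950 eV.
With Z = 3, ΔE = 122.4 × (1/n_f² − 1/n_i²), so 1/n_f² − 1/n_i² = 0.04861.
With n_f = 3: 1/n_i² = 1/9 − 0.04861 = 0.06250, so n_i ≈ 4.00.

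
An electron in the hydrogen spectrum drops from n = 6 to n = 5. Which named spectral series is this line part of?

The series is set by the lower level: n_f = 5 is the Pfund series.

Pfund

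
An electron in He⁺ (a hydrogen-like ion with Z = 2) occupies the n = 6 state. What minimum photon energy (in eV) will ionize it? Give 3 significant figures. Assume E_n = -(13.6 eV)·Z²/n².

E_n = −13.6 Z²/n² = −54.40/n² eV for Z = 2.
E_6 = −54.40/36 = −1.51 eV, so ionization (to E = 0) requires 1.51 eV.

1.51 eV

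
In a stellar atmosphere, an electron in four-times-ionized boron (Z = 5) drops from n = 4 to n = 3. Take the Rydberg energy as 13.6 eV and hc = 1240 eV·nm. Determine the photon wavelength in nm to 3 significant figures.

For Z = 5 the level energies scale as Z², so the effective Rydberg energy is 13.6 × 25 = 340.0 eV.
ΔE = 340.0 × (1/3² − 1/4²) = 340.0 × 0.04861 = 16.53 eV.
λ = hc/ΔE = 1240 / 16.53 = 75.0 nm.

75.0 nm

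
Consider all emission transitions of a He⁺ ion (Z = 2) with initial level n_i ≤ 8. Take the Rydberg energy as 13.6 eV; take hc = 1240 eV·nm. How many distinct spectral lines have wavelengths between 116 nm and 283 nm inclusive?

Enumerate all n_i → n_f pairs with 1 ≤ n_f < n_i ≤ 8 and compute λ = 1240 / [13.6·4·(1/n_f² − 1/n_i²)].
Lines falling in [116, 283] nm: 4→2 (121.6 nm), 3→2 (164.1 nm), 8→3 (238.7 nm), 7→3 (251.3 nm), 6→3 (273.5 nm).

5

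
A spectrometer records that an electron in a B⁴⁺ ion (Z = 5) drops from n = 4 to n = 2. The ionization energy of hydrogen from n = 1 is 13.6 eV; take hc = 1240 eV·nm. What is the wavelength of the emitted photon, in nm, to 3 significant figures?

For Z = 5 the level energies scale as Z², so the effective Rydberg energy is 13.6 × 25 = 340.0 eV.
ΔE = 340.0 × (1/2² − 1/4²) = 340.0 × 0.1875 = 63.75 eV.
λ = hc/ΔE = 1240 / 63.75 = 19.5 nm.

19.5 nm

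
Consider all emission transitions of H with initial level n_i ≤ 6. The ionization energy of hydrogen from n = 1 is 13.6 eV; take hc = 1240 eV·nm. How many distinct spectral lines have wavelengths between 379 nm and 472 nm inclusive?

Enumerate all n_i → n_f pairs with 1 ≤ n_f < n_i ≤ 6 and compute λ = 1240 / [13.6·1·(1/n_f² − 1/n_i²)].
Lines falling in [379, 472] nm: 6→2 (410.3 nm), 5→2 (434.2 nm).

2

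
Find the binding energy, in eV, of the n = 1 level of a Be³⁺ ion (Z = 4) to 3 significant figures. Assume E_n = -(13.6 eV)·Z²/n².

E_n = −13.6 Z²/n² = −217.6/n² eV for Z = 4.
E_1 = −217.6/1 = −218 eV, so ionization (to E = 0) requires 218 eV.

218 eV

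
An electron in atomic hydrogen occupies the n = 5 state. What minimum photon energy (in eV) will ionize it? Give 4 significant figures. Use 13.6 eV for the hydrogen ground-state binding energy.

E_5 = −13.60/25 = −0.5440 eV, so ionization (to E = 0) requires 0.5440 eV.

0.5440 eV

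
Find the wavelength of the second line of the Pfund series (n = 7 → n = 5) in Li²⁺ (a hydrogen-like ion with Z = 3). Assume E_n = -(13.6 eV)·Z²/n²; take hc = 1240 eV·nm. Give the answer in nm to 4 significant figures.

The Pfund series terminates on n_f = 5; the second line has n_i = 5+2 = 7.
ΔE = 122.4 × (1/5² − 1/7²) = 2.398 eV.
λ = 1240 / 2.398 = 517.1 nm.

517.1 nm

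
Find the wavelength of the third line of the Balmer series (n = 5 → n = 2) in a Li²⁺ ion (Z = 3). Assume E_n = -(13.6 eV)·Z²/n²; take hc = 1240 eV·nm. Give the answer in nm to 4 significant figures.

The Balmer series terminates on n_f = 2; the third line has n_i = 2+3 = 5.
ΔE = 122.4 × (1/2² − 1/5²) = 25.70 eV.
λ = 1240 / 25.70 = 48.24 nm.

48.24 nm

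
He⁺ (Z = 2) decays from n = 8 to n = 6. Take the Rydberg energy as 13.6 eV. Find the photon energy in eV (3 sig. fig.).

0.661 eV

The Bohr energies scale as Z², so for Z = 2: E_n = −54.40/n² eV.
E_8 = −54.40/64 = −0.8500 eV and E_6 = −54.40/36 = −1.511 eV.
The photon energy is |E_8 − E_6| = 0.661 eV.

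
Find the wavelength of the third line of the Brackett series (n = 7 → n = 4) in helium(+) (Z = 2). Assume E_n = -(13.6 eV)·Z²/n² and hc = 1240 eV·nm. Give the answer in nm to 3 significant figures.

The Brackett series terminates on n_f = 4; the third line has n_i = 4+3 = 7.
ΔE = 54.40 × (1/4² − 1/7²) = 2.290 eV.
λ = 1240 / 2.290 = 542 nm.

542 nm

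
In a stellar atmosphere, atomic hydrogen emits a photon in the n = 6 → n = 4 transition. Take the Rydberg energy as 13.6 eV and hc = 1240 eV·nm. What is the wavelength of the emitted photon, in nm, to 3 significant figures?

ΔE = 13.60 × (1/4² − 1/6²) = 13.60 × 0.03472 = 0.4722 eV.
λ = hc/ΔE = 1240 / 0.4722 = 2630 nm.

2630 nm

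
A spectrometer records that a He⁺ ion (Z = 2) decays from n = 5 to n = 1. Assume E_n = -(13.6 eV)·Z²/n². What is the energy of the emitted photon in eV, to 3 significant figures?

52.2 eV

The Bohr energies scale as Z², so for Z = 2: E_n = −54.40/n² eV.
E_5 = −54.40/25 = −2.176 eV and E_1 = −54.40/1 = −54.40 eV.
The photon energy is |E_5 − E_1| = 52.2 eV.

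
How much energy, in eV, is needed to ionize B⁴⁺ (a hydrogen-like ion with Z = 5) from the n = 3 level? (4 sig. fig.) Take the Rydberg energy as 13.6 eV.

E_n = −13.6 Z²/n² = −340.0/n² eV for Z = 5.
E_3 = −340.0/9 = −37.78 eV, so ionization (to E = 0) requires 37.78 eV.

37.78 eV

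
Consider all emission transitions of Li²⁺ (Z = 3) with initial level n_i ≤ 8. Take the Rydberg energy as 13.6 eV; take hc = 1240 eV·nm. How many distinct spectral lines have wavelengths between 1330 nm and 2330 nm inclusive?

2

Enumerate all n_i → n_f pairs with 1 ≤ n_f < n_i ≤ 8 and compute λ = 1240 / [13.6·9·(1/n_f² − 1/n_i²)].
Lines falling in [1330, 2330] nm: 7→6 (1375 nm), 8→7 (2118 nm).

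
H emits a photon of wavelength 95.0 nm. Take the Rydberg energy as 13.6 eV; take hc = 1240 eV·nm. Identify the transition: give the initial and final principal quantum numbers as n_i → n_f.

n_i = 5, n_f = 1

The photon energy is ΔE = hc/λ = 1240 / 95.0 = 13.05 eV.
With Z = 1, ΔE = 13.60 × (1/n_f² − 1/n_i²), so 1/n_f² − 1/n_i² = 0.9598.
Trying n_f = 1 gives 1/n_i² = 0.04025, i.e. n_i ≈ 5; this pair matches.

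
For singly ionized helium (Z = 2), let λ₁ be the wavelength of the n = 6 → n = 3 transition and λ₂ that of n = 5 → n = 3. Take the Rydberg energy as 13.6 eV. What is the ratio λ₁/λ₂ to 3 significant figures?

0.853

λ ∝ 1/ΔE ∝ 1/(1/n_f² − 1/n_i²), and the Z² and hc factors cancel in the ratio.
λ₁/λ₂ = (1/3² − 1/5²)/(1/3² − 1/6²) = 0.07111/0.08333 = 0.853.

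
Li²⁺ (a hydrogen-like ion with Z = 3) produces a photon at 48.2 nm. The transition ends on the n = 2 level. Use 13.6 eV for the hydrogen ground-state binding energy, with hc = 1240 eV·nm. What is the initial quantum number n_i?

n_i = 5

The photon energy is ΔE = hc/λ = 1240 / 48.2 = 25.73 eV.
With Z = 3, ΔE = 122.4 × (1/n_f² − 1/n_i²), so 1/n_f² − 1/n_i² = 0.2102.
With n_f = 2: 1/n_i² = 1/4 − 0.2102 = 0.03982, so n_i ≈ 5.01.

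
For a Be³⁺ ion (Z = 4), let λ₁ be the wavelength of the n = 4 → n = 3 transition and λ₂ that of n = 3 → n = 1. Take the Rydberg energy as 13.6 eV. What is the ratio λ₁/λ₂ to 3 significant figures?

18.3

λ ∝ 1/ΔE ∝ 1/(1/n_f² − 1/n_i²), and the Z² and hc factors cancel in the ratio.
λ₁/λ₂ = (1/1² − 1/3²)/(1/3² − 1/4²) = 0.8889/0.04861 = 18.3.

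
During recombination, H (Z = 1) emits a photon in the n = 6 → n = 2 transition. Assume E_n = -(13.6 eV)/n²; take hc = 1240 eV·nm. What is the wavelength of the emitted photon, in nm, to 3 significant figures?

410 nm

ΔE = 13.60 × (1/2² − 1/6²) = 13.60 × 0.2222 = 3.022 eV.
λ = hc/ΔE = 1240 / 3.022 = 410 nm.
This line belongs to the Balmer series.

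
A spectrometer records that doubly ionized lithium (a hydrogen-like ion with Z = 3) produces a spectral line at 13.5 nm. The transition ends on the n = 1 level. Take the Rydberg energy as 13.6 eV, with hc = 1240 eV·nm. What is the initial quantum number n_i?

The photon energy is ΔE = hc/λ = 1240 / 13.5 = 91.85 eV.
With Z = 3, ΔE = 122.4 × (1/n_f² − 1/n_i²), so 1/n_f² − 1/n_i² = 0.7504.
With n_f = 1: 1/n_i² = 1/1 − 0.7504 = 0.2496, so n_i ≈ 2.00.

n_i = 2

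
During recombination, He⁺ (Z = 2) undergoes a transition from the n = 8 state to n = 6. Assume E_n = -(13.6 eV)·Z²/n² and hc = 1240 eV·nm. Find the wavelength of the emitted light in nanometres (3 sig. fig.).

For Z = 2 the level energies scale as Z², so the effective Rydberg energy is 13.6 × 4 = 54.40 eV.
ΔE = 54.40 × (1/6² − 1/8²) = 54.40 × 0.01215 = 0.6611 eV.
λ = hc/ΔE = 1240 / 0.6611 = 1880 nm.

1880 nm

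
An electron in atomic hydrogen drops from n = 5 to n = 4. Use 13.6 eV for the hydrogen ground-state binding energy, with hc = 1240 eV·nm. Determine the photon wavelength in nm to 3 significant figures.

4050 nm

ΔE = 13.60 × (1/4² − 1/5²) = 13.60 × 0.02250 = 0.3060 eV.
λ = hc/ΔE = 1240 / 0.3060 = 4050 nm.
This line belongs to the Brackett series.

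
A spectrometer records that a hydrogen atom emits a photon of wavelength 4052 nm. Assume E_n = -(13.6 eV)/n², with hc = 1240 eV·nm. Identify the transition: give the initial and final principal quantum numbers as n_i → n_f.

The photon energy is ΔE = hc/λ = 1240 / 4052 = 0.3060 eV.
With Z = 1, ΔE = 13.60 × (1/n_f² − 1/n_i²), so 1/n_f² − 1/n_i² = 0.02250.
Trying n_f = 4 gives 1/n_i² = 0.04000, i.e. n_i ≈ 5; this pair matches.

n_i = 5, n_f = 4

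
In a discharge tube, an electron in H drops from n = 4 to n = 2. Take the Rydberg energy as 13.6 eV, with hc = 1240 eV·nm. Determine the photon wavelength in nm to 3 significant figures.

486 nm

ΔE = 13.60 × (1/2² − 1/4²) = 13.60 × 0.1875 = 2.550 eV.
λ = hc/ΔE = 1240 / 2.550 = 486 nm.
This line belongs to the Balmer series.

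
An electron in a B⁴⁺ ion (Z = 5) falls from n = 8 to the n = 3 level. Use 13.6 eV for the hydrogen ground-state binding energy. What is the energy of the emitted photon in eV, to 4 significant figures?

The Bohr energies scale as Z², so for Z = 5: E_n = −340.0/n² eV.
E_8 = −340.0/64 = −5.313 eV and E_3 = −340.0/9 = −37.78 eV.
The photon energy is |E_8 − E_3| = 32.47 eV.

32.47 eV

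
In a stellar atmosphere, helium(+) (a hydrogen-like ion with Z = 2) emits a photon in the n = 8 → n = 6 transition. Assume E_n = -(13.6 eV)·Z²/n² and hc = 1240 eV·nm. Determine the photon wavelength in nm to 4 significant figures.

1876 nm

For Z = 2 the level energies scale as Z², so the effective Rydberg energy is 13.6 × 4 = 54.40 eV.
ΔE = 54.40 × (1/6² − 1/8²) = 54.40 × 0.01215 = 0.6611 eV.
λ = hc/ΔE = 1240 / 0.6611 = 1876 nm.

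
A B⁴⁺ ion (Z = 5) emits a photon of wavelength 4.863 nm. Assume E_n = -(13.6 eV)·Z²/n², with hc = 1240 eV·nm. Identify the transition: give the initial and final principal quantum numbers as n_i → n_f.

n_i = 2, n_f = 1

The photon energy is ΔE = hc/λ = 1240 / 4.863 = 255.0 eV.
With Z = 5, ΔE = 340.0 × (1/n_f² − 1/n_i²), so 1/n_f² − 1/n_i² = 0.7500.
Trying n_f = 1 gives 1/n_i² = 0.2500, i.e. n_i ≈ 2; this pair matches.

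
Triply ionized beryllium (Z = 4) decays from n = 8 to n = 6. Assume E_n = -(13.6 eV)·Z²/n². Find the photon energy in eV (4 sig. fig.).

The Bohr energies scale as Z², so for Z = 4: E_n = −217.6/n² eV.
E_8 = −217.6/64 = −3.400 eV and E_6 = −217.6/36 = −6.044 eV.
The photon energy is |E_8 − E_6| = 2.644 eV.

2.644 eV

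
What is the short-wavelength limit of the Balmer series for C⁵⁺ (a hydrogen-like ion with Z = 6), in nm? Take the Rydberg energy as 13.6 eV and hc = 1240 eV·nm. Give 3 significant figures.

10.1 nm

The Balmer series has lower level n_f = 2; the series limit corresponds to n_i → ∞.
ΔE_max = 13.6 × 36 / 2² = 122.4 eV.
λ_min = 1240 / 122.4 = 10.1 nm.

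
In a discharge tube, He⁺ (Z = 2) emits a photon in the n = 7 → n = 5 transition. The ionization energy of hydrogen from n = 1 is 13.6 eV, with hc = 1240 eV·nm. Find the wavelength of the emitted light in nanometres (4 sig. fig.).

For Z = 2 the level energies scale as Z², so the effective Rydberg energy is 13.6 × 4 = 54.40 eV.
ΔE = 54.40 × (1/5² − 1/7²) = 54.40 × 0.01959 = 1.066 eV.
λ = hc/ΔE = 1240 / 1.066 = 1163 nm.

1163 nm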